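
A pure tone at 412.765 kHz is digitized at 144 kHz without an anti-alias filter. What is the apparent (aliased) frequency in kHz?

19.235 kHz

Nyquist = 144,000/2 = 72,000 Hz; 412,765 Hz exceeds it.
Alias = |412,765 − 3×144,000| = |412,765 − 432,000| = 19,235 Hz = 19.235 kHz.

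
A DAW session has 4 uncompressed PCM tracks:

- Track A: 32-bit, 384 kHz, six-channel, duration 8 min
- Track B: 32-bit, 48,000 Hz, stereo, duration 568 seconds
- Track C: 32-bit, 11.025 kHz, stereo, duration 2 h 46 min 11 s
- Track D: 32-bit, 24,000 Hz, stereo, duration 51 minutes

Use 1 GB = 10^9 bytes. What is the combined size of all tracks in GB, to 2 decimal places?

Track A: 8 min = 480 s; 384,000 × 480 × 4 × 6 = 4,423,680,000 bytes.
Track B: 48,000 × 568 × 4 × 2 = 218,112,000 bytes.
Track C: 2 h 46 min 11 s = 9,971 s; 11,025 × 9,971 × 4 × 2 = 879,442,200 bytes.
Track D: 51 minutes = 3,060 s; 24,000 × 3,060 × 4 × 2 = 587,520,000 bytes.
Total = 6,108,754,200 bytes = 6.11 GB.

6.11 GB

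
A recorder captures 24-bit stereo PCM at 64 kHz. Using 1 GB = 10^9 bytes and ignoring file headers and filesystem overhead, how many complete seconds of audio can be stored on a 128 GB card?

333,333 seconds

Uncompressed byte rate = 64,000 × 3 × 2 = 384,000 bytes/s.
Capacity = 128 × 1,000,000,000 = 128,000,000,000 bytes.
128,000,000,000 / 384,000 ≈ 333333.33 s → 333,333 seconds.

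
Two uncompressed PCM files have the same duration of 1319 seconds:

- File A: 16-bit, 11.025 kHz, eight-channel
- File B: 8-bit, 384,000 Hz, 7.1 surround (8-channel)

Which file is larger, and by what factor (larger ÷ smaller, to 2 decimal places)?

File A: 11,025 × 2 × 8 = 176,400 bytes/s.
File B: 384,000 × 1 × 8 = 3,072,000 bytes/s.
File B is larger; ratio = 4,051,968,000 / 232,671,600 = 17.41.

File B, by a factor of 17.41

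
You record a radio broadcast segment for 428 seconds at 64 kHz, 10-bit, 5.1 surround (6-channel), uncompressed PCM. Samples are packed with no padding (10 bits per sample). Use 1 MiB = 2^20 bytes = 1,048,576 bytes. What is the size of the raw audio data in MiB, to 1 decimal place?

195.9 MiB

Bits = 64,000 × 428 × 10 × 6 = 1,643,520,000 bits = 205,440,000 bytes.
205,440,000 / 1,048,576 = 195.9 MiB.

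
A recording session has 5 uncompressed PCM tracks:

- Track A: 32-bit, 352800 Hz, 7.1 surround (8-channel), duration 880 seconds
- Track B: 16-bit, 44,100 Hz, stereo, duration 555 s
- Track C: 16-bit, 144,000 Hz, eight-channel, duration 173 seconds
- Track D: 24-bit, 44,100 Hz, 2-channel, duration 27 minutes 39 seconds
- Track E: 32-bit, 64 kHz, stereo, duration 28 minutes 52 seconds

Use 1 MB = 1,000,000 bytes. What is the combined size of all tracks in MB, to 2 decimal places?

11757.10 MB

Track A: 352,800 × 880 × 4 × 8 = 9,934,848,000 bytes.
Track B: 44,100 × 555 × 2 × 2 = 97,902,000 bytes.
Track C: 144,000 × 173 × 2 × 8 = 398,592,000 bytes.
Track D: 27 minutes 39 seconds = 1,659 s; 44,100 × 1,659 × 3 × 2 = 438,971,400 bytes.
Track E: 28 minutes 52 seconds = 1,732 s; 64,000 × 1,732 × 4 × 2 = 886,784,000 bytes.
Total = 11,757,097,400 bytes = 11757.10 MB.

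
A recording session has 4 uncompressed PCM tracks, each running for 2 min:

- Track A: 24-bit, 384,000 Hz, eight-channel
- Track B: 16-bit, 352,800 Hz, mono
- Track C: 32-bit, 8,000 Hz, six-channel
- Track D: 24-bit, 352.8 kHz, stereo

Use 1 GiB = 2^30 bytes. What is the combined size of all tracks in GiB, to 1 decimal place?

1.4 GiB

2 min = 120 s.
Track A: 384,000 × 120 × 3 × 8 = 1,105,920,000 bytes.
Track B: 352,800 × 120 × 2 × 1 = 84,672,000 bytes.
Track C: 8,000 × 120 × 4 × 6 = 23,040,000 bytes.
Track D: 352,800 × 120 × 3 × 2 = 254,016,000 bytes.
Total = 1,467,648,000 bytes = 1.4 GiB.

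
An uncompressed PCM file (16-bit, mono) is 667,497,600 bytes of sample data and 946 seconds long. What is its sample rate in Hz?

352,800 Hz

Bytes = sample_rate × seconds × bytes_per_sample × channels.
sample_rate = 667,497,600 / (946 × 2 × 1) = 667,497,600 / 1,892 = 352,800 Hz.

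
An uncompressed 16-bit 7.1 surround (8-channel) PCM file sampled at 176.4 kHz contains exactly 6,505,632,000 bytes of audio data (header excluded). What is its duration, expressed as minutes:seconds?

38:25

Byte rate = 176,400 × 2 × 8 = 2,822,400 bytes/s.
Duration = 6,505,632,000 / 2,822,400 = 2,305 s.
2,305 s = 38:25.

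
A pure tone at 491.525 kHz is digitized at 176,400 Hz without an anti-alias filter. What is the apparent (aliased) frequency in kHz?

Nyquist = 176,400/2 = 88,200 Hz; 491,525 Hz exceeds it.
Alias = |491,525 − 3×176,400| = |491,525 − 529,200| = 37,675 Hz = 37.675 kHz.

37.675 kHz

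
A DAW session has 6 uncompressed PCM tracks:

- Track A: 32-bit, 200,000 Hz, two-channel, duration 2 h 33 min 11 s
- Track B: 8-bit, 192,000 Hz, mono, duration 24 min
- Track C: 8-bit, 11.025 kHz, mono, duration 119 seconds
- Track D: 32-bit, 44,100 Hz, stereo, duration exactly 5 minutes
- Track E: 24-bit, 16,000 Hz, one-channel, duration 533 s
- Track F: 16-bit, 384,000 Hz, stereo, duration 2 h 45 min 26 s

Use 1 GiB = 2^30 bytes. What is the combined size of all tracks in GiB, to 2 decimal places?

Track A: 2 h 33 min 11 s = 9,191 s; 200,000 × 9,191 × 4 × 2 = 14,705,600,000 bytes.
Track B: 24 min = 1,440 s; 192,000 × 1,440 × 1 × 1 = 276,480,000 bytes.
Track C: 11,025 × 119 × 1 × 1 = 1,311,975 bytes.
Track D: exactly 5 minutes = 300 s; 44,100 × 300 × 4 × 2 = 105,840,000 bytes.
Track E: 16,000 × 533 × 3 × 1 = 25,584,000 bytes.
Track F: 2 h 45 min 26 s = 9,926 s; 384,000 × 9,926 × 2 × 2 = 15,246,336,000 bytes.
Total = 30,361,151,975 bytes = 28.28 GiB.

28.28 GiB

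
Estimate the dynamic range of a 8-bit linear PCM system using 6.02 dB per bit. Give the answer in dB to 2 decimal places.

8 × 6.02 = 48.16 dB.

48.16 dB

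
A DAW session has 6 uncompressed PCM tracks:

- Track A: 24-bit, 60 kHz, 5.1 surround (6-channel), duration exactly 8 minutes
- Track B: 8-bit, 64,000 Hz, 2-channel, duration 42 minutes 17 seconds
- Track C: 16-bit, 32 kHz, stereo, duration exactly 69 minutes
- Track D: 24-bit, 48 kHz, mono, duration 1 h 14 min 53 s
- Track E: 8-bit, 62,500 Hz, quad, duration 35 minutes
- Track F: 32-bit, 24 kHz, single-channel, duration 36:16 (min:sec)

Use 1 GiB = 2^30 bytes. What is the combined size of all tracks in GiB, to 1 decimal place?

Track A: exactly 8 minutes = 480 s; 60,000 × 480 × 3 × 6 = 518,400,000 bytes.
Track B: 42 minutes 17 seconds = 2,537 s; 64,000 × 2,537 × 1 × 2 = 324,736,000 bytes.
Track C: exactly 69 minutes = 4,140 s; 32,000 × 4,140 × 2 × 2 = 529,920,000 bytes.
Track D: 1 h 14 min 53 s = 4,493 s; 48,000 × 4,493 × 3 × 1 = 646,992,000 bytes.
Track E: 35 minutes = 2,100 s; 62,500 × 2,100 × 1 × 4 = 525,000,000 bytes.
Track F: 36:16 (min:sec) = 2,176 s; 24,000 × 2,176 × 4 × 1 = 208,896,000 bytes.
Total = 2,753,944,000 bytes = 2.6 GiB.

2.6 GiB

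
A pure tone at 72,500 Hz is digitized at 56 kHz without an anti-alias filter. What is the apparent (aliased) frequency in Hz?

Nyquist = 56,000/2 = 28,000 Hz; 72,500 Hz exceeds it.
Alias = |72,500 − 1×56,000| = |72,500 − 56,000| = 16,500 Hz.

16,500 Hz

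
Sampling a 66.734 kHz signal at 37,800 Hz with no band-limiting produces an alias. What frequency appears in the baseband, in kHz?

8.866 kHz

Nyquist = 37,800/2 = 18,900 Hz; 66,734 Hz exceeds it.
Alias = |66,734 − 2×37,800| = |66,734 − 75,600| = 8,866 Hz = 8.866 kHz.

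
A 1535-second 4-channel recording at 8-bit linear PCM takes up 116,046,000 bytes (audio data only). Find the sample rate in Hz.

18,900 Hz

Bytes = sample_rate × seconds × bytes_per_sample × channels.
sample_rate = 116,046,000 / (1,535 × 1 × 4) = 116,046,000 / 6,140 = 18,900 Hz.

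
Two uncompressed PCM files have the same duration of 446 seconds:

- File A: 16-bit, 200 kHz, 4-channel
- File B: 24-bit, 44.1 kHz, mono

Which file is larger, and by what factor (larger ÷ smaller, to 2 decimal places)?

File A, by a factor of 12.09

File A: 200,000 × 2 × 4 = 1,600,000 bytes/s.
File B: 44,100 × 3 × 1 = 132,300 bytes/s.
File A is larger; ratio = 713,600,000 / 59,005,800 = 12.09.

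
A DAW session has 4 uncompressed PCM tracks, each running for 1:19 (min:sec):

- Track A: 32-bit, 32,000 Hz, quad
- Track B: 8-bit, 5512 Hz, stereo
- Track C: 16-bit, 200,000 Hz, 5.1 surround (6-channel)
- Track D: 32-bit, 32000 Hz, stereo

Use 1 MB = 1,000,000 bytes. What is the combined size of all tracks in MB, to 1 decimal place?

1:19 (min:sec) = 79 s.
Track A: 32,000 × 79 × 4 × 4 = 40,448,000 bytes.
Track B: 5,512 × 79 × 1 × 2 = 870,896 bytes.
Track C: 200,000 × 79 × 2 × 6 = 189,600,000 bytes.
Track D: 32,000 × 79 × 4 × 2 = 20,224,000 bytes.
Total = 251,142,896 bytes = 251.1 MB.

251.1 MB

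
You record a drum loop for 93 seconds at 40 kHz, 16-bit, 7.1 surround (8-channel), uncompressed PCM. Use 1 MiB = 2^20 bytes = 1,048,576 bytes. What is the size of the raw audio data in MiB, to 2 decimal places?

Bytes = 40,000 samples/s × 93 s × 2 bytes/sample × 8 ch = 59,520,000 bytes.
59,520,000 / 1,048,576 = 56.76 MiB.

56.76 MiB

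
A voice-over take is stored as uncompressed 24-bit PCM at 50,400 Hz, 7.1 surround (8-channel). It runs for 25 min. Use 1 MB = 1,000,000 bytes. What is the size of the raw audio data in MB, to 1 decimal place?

Duration = 25 min = 1,500 s.
Bytes = 50,400 samples/s × 1,500 s × 3 bytes/sample × 8 ch = 1,814,400,000 bytes.
1,814,400,000 / 1,000,000 = 1814.4 MB.

1814.4 MB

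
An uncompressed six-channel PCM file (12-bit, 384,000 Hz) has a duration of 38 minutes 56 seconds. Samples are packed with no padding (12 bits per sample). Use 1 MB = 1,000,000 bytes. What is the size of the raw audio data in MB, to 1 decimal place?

Duration = 38 minutes 56 seconds = 2,336 s.
Bits = 384,000 × 2,336 × 12 × 6 = 64,585,728,000 bits = 8,073,216,000 bytes.
8,073,216,000 / 1,000,000 = 8073.2 MB.

8073.2 MB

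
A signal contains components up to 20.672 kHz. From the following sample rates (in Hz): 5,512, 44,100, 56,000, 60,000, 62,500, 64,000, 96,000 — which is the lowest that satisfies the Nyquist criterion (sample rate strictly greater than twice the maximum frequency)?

Need sample rate > 2 × 20,672 = 41,344 Hz.
Lowest listed rate above 41,344 Hz is 44,100 Hz.

44,100 Hz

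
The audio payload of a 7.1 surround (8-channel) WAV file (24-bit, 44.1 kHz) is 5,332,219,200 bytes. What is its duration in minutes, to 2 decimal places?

Byte rate = 44,100 × 3 × 8 = 1,058,400 bytes/s.
Duration = 5,332,219,200 / 1,058,400 = 5,038 s.
5,038 s / 60 = 83.97 minutes.

83.97 minutes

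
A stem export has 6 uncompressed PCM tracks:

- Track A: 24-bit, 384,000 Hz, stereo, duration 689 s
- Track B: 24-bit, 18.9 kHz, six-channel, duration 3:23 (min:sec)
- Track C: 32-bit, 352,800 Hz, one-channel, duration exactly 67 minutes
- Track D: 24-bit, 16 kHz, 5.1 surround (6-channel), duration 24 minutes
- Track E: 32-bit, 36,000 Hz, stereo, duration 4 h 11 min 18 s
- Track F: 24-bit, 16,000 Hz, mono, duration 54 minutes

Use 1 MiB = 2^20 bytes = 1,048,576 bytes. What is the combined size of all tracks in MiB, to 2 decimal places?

11675.11 MiB

Track A: 384,000 × 689 × 3 × 2 = 1,587,456,000 bytes.
Track B: 3:23 (min:sec) = 203 s; 18,900 × 203 × 3 × 6 = 69,060,600 bytes.
Track C: exactly 67 minutes = 4,020 s; 352,800 × 4,020 × 4 × 1 = 5,673,024,000 bytes.
Track D: 24 minutes = 1,440 s; 16,000 × 1,440 × 3 × 6 = 414,720,000 bytes.
Track E: 4 h 11 min 18 s = 15,078 s; 36,000 × 15,078 × 4 × 2 = 4,342,464,000 bytes.
Track F: 54 minutes = 3,240 s; 16,000 × 3,240 × 3 × 1 = 155,520,000 bytes.
Total = 12,242,244,600 bytes = 11675.11 MiB.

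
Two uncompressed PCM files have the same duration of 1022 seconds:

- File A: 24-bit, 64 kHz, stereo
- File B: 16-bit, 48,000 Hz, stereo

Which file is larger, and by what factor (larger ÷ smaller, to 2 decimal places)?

File A, by a factor of 2.00

File A: 64,000 × 3 × 2 = 384,000 bytes/s.
File B: 48,000 × 2 × 2 = 192,000 bytes/s.
File A is larger; ratio = 392,448,000 / 196,224,000 = 2.00.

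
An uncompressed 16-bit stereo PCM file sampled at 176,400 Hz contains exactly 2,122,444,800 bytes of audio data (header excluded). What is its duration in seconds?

3,008 seconds

Byte rate = 176,400 × 2 × 2 = 705,600 bytes/s.
Duration = 2,122,444,800 / 705,600 = 3,008 s.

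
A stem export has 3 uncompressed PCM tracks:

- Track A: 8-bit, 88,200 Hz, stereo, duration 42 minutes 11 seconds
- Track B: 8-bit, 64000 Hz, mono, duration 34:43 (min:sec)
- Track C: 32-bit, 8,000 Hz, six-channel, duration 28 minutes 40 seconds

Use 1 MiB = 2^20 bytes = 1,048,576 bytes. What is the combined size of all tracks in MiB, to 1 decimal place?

Track A: 42 minutes 11 seconds = 2,531 s; 88,200 × 2,531 × 1 × 2 = 446,468,400 bytes.
Track B: 34:43 (min:sec) = 2,083 s; 64,000 × 2,083 × 1 × 1 = 133,312,000 bytes.
Track C: 28 minutes 40 seconds = 1,720 s; 8,000 × 1,720 × 4 × 6 = 330,240,000 bytes.
Total = 910,020,400 bytes = 867.9 MiB.

867.9 MiB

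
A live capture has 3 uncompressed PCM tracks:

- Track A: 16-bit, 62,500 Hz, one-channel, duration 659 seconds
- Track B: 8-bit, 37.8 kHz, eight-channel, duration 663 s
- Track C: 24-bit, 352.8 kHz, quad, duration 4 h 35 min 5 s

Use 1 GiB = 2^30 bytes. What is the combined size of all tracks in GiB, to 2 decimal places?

65.34 GiB

Track A: 62,500 × 659 × 2 × 1 = 82,375,000 bytes.
Track B: 37,800 × 663 × 1 × 8 = 200,491,200 bytes.
Track C: 4 h 35 min 5 s = 16,505 s; 352,800 × 16,505 × 3 × 4 = 69,875,568,000 bytes.
Total = 70,158,434,200 bytes = 65.34 GiB.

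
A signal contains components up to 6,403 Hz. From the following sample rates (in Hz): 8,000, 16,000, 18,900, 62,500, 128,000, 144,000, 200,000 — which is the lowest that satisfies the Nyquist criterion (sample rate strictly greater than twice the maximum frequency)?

16,000 Hz

Need sample rate > 2 × 6,403 = 12,806 Hz.
Lowest listed rate above 12,806 Hz is 16,000 Hz.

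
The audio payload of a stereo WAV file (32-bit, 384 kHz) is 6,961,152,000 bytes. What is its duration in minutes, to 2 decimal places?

Byte rate = 384,000 × 4 × 2 = 3,072,000 bytes/s.
Duration = 6,961,152,000 / 3,072,000 = 2,266 s.
2,266 s / 60 = 37.77 minutes.

37.77 minutes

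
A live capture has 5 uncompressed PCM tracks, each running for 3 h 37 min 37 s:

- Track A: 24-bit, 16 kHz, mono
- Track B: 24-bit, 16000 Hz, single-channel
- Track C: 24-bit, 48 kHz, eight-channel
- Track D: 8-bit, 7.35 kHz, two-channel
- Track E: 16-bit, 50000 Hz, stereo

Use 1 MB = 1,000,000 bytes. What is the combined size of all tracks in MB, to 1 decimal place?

19098.5 MB

3 h 37 min 37 s = 13,057 s.
Track A: 16,000 × 13,057 × 3 × 1 = 626,736,000 bytes.
Track B: 16,000 × 13,057 × 3 × 1 = 626,736,000 bytes.
Track C: 48,000 × 13,057 × 3 × 8 = 15,041,664,000 bytes.
Track D: 7,350 × 13,057 × 1 × 2 = 191,937,900 bytes.
Track E: 50,000 × 13,057 × 2 × 2 = 2,611,400,000 bytes.
Total = 19,098,473,900 bytes = 19098.5 MB.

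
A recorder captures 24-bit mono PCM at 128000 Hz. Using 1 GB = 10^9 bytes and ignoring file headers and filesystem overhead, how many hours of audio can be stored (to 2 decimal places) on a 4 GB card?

Uncompressed byte rate = 128,000 × 3 × 1 = 384,000 bytes/s.
Capacity = 4 × 1,000,000,000 = 4,000,000,000 bytes.
4,000,000,000 / 384,000 ≈ 10416.67 s → 2.89 hours.

2.89 hours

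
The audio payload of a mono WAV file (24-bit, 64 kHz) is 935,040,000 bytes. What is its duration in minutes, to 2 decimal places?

81.17 minutes

Byte rate = 64,000 × 3 × 1 = 192,000 bytes/s.
Duration = 935,040,000 / 192,000 = 4,870 s.
4,870 s / 60 = 81.17 minutes.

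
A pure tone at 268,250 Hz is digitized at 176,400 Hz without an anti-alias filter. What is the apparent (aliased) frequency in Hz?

84,550 Hz

Nyquist = 176,400/2 = 88,200 Hz; 268,250 Hz exceeds it.
Alias = |268,250 − 2×176,400| = |268,250 − 352,800| = 84,550 Hz.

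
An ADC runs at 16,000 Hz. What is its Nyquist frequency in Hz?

Nyquist frequency = sample rate / 2 = 16,000 / 2 = 8,000 Hz.

8,000 Hz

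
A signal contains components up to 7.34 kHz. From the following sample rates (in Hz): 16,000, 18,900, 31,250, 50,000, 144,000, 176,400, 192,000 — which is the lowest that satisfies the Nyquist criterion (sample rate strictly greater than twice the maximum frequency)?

16,000 Hz

Need sample rate > 2 × 7,340 = 14,680 Hz.
Lowest listed rate above 14,680 Hz is 16,000 Hz.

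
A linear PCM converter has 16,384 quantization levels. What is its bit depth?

14 bits

log2(16,384) = 14.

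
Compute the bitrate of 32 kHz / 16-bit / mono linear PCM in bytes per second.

64,000 bytes/s

Bit rate = 32,000 × 16 × 1 = 512,000 bits/s.
512,000 / 8 = 64,000 bytes/s.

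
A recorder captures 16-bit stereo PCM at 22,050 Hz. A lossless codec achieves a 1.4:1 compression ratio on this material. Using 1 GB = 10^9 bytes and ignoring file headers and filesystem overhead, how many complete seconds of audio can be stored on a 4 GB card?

63,492 seconds

Uncompressed byte rate = 22,050 × 2 × 2 = 88,200 bytes/s.
After 1.4:1 compression, effective rate ≈ 63000 bytes/s.
Capacity = 4 × 1,000,000,000 = 4,000,000,000 bytes.
4,000,000,000 / effective rate ≈ 63492.06 s → 63,492 seconds.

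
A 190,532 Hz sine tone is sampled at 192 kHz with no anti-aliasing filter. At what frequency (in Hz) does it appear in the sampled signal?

Nyquist = 192,000/2 = 96,000 Hz; 190,532 Hz exceeds it.
Alias = |190,532 − 1×192,000| = |190,532 − 192,000| = 1,468 Hz.

1,468 Hz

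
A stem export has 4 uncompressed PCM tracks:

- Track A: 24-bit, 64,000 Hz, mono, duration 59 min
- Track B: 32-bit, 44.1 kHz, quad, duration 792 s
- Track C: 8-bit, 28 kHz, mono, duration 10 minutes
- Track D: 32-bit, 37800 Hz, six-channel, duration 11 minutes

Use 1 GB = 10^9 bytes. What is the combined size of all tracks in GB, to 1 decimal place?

1.9 GB

Track A: 59 min = 3,540 s; 64,000 × 3,540 × 3 × 1 = 679,680,000 bytes.
Track B: 44,100 × 792 × 4 × 4 = 558,835,200 bytes.
Track C: 10 minutes = 600 s; 28,000 × 600 × 1 × 1 = 16,800,000 bytes.
Track D: 11 minutes = 660 s; 37,800 × 660 × 4 × 6 = 598,752,000 bytes.
Total = 1,854,067,200 bytes = 1.9 GB.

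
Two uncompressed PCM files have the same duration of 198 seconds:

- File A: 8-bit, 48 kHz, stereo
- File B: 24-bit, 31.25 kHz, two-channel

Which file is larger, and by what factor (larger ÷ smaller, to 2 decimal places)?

File B, by a factor of 1.95

File A: 48,000 × 1 × 2 = 96,000 bytes/s.
File B: 31,250 × 3 × 2 = 187,500 bytes/s.
File B is larger; ratio = 37,125,000 / 19,008,000 = 1.95.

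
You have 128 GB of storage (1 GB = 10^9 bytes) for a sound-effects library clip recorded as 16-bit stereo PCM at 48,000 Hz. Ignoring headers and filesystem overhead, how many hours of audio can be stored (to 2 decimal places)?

185.19 hours

Uncompressed byte rate = 48,000 × 2 × 2 = 192,000 bytes/s.
Capacity = 128 × 1,000,000,000 = 128,000,000,000 bytes.
128,000,000,000 / 192,000 ≈ 666666.67 s → 185.19 hours.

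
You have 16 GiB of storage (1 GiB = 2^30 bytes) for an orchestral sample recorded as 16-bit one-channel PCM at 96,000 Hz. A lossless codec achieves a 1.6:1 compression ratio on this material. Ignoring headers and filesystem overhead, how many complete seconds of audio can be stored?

Uncompressed byte rate = 96,000 × 2 × 1 = 192,000 bytes/s.
After 1.6:1 compression, effective rate ≈ 120000 bytes/s.
Capacity = 16 × 1,073,741,824 = 17,179,869,184 bytes.
17,179,869,184 / effective rate ≈ 143165.58 s → 143,165 seconds.

143,165 seconds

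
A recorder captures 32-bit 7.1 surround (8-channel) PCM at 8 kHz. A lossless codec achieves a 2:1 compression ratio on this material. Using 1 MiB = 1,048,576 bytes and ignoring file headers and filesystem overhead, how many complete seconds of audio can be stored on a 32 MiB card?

262 seconds

Uncompressed byte rate = 8,000 × 4 × 8 = 256,000 bytes/s.
After 2:1 compression, effective rate ≈ 128000 bytes/s.
Capacity = 32 × 1,048,576 = 33,554,432 bytes.
33,554,432 / effective rate ≈ 262.14 s → 262 seconds.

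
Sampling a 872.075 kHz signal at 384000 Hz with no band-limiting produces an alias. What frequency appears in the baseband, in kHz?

Nyquist = 384,000/2 = 192,000 Hz; 872,075 Hz exceeds it.
Alias = |872,075 − 2×384,000| = |872,075 − 768,000| = 104,075 Hz = 104.075 kHz.

104.075 kHz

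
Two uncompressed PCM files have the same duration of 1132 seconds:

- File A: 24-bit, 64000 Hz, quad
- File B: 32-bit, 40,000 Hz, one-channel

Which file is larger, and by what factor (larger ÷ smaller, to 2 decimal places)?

File A: 64,000 × 3 × 4 = 768,000 bytes/s.
File B: 40,000 × 4 × 1 = 160,000 bytes/s.
File A is larger; ratio = 869,376,000 / 181,120,000 = 4.80.

File A, by a factor of 4.80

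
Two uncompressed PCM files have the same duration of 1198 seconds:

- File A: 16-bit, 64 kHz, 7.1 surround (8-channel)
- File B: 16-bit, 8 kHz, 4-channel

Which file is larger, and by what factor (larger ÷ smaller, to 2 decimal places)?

File A: 64,000 × 2 × 8 = 1,024,000 bytes/s.
File B: 8,000 × 2 × 4 = 64,000 bytes/s.
File A is larger; ratio = 1,226,752,000 / 76,672,000 = 16.00.

File A, by a factor of 16.00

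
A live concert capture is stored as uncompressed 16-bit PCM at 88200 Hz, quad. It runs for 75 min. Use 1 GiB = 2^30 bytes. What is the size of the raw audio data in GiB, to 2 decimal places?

2.96 GiB

Duration = 75 min = 4,500 s.
Bytes = 88,200 samples/s × 4,500 s × 2 bytes/sample × 4 ch = 3,175,200,000 bytes.
3,175,200,000 / 1,073,741,824 = 2.96 GiB.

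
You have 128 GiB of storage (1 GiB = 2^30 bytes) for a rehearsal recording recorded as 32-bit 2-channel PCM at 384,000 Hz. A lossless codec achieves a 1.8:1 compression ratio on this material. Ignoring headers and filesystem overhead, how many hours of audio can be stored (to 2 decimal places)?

22.37 hours

Uncompressed byte rate = 384,000 × 4 × 2 = 3,072,000 bytes/s.
After 1.8:1 compression, effective rate ≈ 1706666.67 bytes/s.
Capacity = 128 × 1,073,741,824 = 137,438,953,472 bytes.
137,438,953,472 / effective rate ≈ 80530.64 s → 22.37 hours.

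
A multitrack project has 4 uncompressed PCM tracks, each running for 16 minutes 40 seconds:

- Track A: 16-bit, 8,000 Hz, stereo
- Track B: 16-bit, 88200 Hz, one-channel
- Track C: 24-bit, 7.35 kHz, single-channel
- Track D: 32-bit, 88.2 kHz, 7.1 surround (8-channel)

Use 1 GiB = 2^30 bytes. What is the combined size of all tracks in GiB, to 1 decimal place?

16 minutes 40 seconds = 1,000 s.
Track A: 8,000 × 1,000 × 2 × 2 = 32,000,000 bytes.
Track B: 88,200 × 1,000 × 2 × 1 = 176,400,000 bytes.
Track C: 7,350 × 1,000 × 3 × 1 = 22,050,000 bytes.
Track D: 88,200 × 1,000 × 4 × 8 = 2,822,400,000 bytes.
Total = 3,052,850,000 bytes = 2.8 GiB.

2.8 GiB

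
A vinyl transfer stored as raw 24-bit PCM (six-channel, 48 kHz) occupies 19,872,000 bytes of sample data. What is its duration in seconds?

23 seconds

Byte rate = 48,000 × 3 × 6 = 864,000 bytes/s.
Duration = 19,872,000 / 864,000 = 23 s.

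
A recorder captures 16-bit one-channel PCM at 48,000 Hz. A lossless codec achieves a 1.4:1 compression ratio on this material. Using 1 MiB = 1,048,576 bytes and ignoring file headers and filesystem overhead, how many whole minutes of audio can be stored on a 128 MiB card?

Uncompressed byte rate = 48,000 × 2 × 1 = 96,000 bytes/s.
After 1.4:1 compression, effective rate ≈ 68571.43 bytes/s.
Capacity = 128 × 1,048,576 = 134,217,728 bytes.
134,217,728 / effective rate ≈ 1957.34 s → 32 minutes.

32 minutes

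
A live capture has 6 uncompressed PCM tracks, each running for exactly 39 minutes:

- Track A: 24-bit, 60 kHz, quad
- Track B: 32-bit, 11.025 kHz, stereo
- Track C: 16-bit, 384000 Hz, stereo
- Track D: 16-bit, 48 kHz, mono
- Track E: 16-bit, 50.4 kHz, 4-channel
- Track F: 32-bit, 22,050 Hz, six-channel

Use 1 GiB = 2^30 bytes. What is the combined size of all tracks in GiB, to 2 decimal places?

exactly 39 minutes = 2,340 s.
Track A: 60,000 × 2,340 × 3 × 4 = 1,684,800,000 bytes.
Track B: 11,025 × 2,340 × 4 × 2 = 206,388,000 bytes.
Track C: 384,000 × 2,340 × 2 × 2 = 3,594,240,000 bytes.
Track D: 48,000 × 2,340 × 2 × 1 = 224,640,000 bytes.
Track E: 50,400 × 2,340 × 2 × 4 = 943,488,000 bytes.
Track F: 22,050 × 2,340 × 4 × 6 = 1,238,328,000 bytes.
Total = 7,891,884,000 bytes = 7.35 GiB.

7.35 GiB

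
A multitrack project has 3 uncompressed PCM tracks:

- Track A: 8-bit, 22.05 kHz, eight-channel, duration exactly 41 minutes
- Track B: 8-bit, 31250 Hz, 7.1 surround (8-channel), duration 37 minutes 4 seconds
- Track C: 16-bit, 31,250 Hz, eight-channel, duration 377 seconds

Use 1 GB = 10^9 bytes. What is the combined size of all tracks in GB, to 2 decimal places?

1.18 GB

Track A: exactly 41 minutes = 2,460 s; 22,050 × 2,460 × 1 × 8 = 433,944,000 bytes.
Track B: 37 minutes 4 seconds = 2,224 s; 31,250 × 2,224 × 1 × 8 = 556,000,000 bytes.
Track C: 31,250 × 377 × 2 × 8 = 188,500,000 bytes.
Total = 1,178,444,000 bytes = 1.18 GB.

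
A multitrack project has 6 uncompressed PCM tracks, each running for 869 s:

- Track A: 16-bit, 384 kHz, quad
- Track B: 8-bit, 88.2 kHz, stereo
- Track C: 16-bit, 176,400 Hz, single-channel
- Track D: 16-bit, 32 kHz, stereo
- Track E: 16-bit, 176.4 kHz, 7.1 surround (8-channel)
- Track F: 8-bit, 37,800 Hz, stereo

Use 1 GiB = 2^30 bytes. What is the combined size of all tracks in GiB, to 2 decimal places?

5.36 GiB

Track A: 384,000 × 869 × 2 × 4 = 2,669,568,000 bytes.
Track B: 88,200 × 869 × 1 × 2 = 153,291,600 bytes.
Track C: 176,400 × 869 × 2 × 1 = 306,583,200 bytes.
Track D: 32,000 × 869 × 2 × 2 = 111,232,000 bytes.
Track E: 176,400 × 869 × 2 × 8 = 2,452,665,600 bytes.
Track F: 37,800 × 869 × 1 × 2 = 65,696,400 bytes.
Total = 5,759,036,800 bytes = 5.36 GiB.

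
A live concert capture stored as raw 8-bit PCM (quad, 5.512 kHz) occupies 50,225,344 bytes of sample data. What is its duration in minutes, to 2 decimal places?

37.97 minutes

Byte rate = 5,512 × 1 × 4 = 22,048 bytes/s.
Duration = 50,225,344 / 22,048 = 2,278 s.
2,278 s / 60 = 37.97 minutes.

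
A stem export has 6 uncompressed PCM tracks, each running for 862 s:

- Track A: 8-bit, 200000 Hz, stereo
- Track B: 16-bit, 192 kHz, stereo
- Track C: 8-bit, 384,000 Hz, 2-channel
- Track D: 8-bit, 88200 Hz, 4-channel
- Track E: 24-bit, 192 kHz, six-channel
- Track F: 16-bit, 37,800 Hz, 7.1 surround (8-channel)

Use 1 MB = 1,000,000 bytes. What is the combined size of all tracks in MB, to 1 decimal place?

Track A: 200,000 × 862 × 1 × 2 = 344,800,000 bytes.
Track B: 192,000 × 862 × 2 × 2 = 662,016,000 bytes.
Track C: 384,000 × 862 × 1 × 2 = 662,016,000 bytes.
Track D: 88,200 × 862 × 1 × 4 = 304,113,600 bytes.
Track E: 192,000 × 862 × 3 × 6 = 2,979,072,000 bytes.
Track F: 37,800 × 862 × 2 × 8 = 521,337,600 bytes.
Total = 5,473,355,200 bytes = 5473.4 MB.

5473.4 MB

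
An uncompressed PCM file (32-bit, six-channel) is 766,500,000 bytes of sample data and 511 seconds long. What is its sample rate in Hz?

Bytes = sample_rate × seconds × bytes_per_sample × channels.
sample_rate = 766,500,000 / (511 × 4 × 6) = 766,500,000 / 12,264 = 62,500 Hz.

62,500 Hz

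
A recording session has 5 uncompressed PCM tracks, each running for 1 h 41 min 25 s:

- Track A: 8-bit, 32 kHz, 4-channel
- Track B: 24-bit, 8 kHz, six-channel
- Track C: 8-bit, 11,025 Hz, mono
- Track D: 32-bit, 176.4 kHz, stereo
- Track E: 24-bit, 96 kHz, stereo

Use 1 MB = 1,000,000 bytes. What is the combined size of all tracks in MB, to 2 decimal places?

13814.32 MB

1 h 41 min 25 s = 6,085 s.
Track A: 32,000 × 6,085 × 1 × 4 = 778,880,000 bytes.
Track B: 8,000 × 6,085 × 3 × 6 = 876,240,000 bytes.
Track C: 11,025 × 6,085 × 1 × 1 = 67,087,125 bytes.
Track D: 176,400 × 6,085 × 4 × 2 = 8,587,152,000 bytes.
Track E: 96,000 × 6,085 × 3 × 2 = 3,504,960,000 bytes.
Total = 13,814,319,125 bytes = 13814.32 MB.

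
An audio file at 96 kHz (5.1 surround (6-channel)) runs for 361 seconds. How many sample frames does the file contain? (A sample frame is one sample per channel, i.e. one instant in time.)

34,656,000 sample frames

96,000 samples/s × 361 s = 34,656,000 frames.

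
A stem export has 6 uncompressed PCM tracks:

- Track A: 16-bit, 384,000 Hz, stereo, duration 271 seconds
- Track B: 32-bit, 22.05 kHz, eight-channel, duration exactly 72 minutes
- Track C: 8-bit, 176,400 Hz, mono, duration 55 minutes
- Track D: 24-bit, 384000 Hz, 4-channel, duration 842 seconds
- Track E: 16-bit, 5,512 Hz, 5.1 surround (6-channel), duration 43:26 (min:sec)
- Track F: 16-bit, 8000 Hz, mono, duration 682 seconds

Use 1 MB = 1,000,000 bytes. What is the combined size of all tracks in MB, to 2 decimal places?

Track A: 384,000 × 271 × 2 × 2 = 416,256,000 bytes.
Track B: exactly 72 minutes = 4,320 s; 22,050 × 4,320 × 4 × 8 = 3,048,192,000 bytes.
Track C: 55 minutes = 3,300 s; 176,400 × 3,300 × 1 × 1 = 582,120,000 bytes.
Track D: 384,000 × 842 × 3 × 4 = 3,879,936,000 bytes.
Track E: 43:26 (min:sec) = 2,606 s; 5,512 × 2,606 × 2 × 6 = 172,371,264 bytes.
Track F: 8,000 × 682 × 2 × 1 = 10,912,000 bytes.
Total = 8,109,787,264 bytes = 8109.79 MB.

8109.79 MB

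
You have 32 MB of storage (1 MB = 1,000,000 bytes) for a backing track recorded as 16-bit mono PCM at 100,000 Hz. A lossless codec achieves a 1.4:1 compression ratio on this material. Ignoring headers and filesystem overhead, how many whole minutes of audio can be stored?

Uncompressed byte rate = 100,000 × 2 × 1 = 200,000 bytes/s.
After 1.4:1 compression, effective rate ≈ 142857.14 bytes/s.
Capacity = 32 × 1,000,000 = 32,000,000 bytes.
32,000,000 / effective rate ≈ 224 s → 3 minutes.

3 minutes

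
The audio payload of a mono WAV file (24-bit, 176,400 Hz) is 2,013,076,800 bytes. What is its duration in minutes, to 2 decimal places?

63.40 minutes

Byte rate = 176,400 × 3 × 1 = 529,200 bytes/s.
Duration = 2,013,076,800 / 529,200 = 3,804 s.
3,804 s / 60 = 63.40 minutes.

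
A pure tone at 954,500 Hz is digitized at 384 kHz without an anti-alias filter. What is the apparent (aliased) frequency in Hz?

Nyquist = 384,000/2 = 192,000 Hz; 954,500 Hz exceeds it.
Alias = |954,500 − 2×384,000| = |954,500 − 768,000| = 186,500 Hz.

186,500 Hz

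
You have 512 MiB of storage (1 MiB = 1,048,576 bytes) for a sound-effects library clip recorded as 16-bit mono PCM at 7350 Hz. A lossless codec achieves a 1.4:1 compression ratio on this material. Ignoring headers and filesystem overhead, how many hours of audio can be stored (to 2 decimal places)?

14.20 hours

Uncompressed byte rate = 7,350 × 2 × 1 = 14,700 bytes/s.
After 1.4:1 compression, effective rate ≈ 10500 bytes/s.
Capacity = 512 × 1,048,576 = 536,870,912 bytes.
536,870,912 / effective rate ≈ 51130.56 s → 14.20 hours.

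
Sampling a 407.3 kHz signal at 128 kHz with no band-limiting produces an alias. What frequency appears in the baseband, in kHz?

Nyquist = 128,000/2 = 64,000 Hz; 407,300 Hz exceeds it.
Alias = |407,300 − 3×128,000| = |407,300 − 384,000| = 23,300 Hz = 23.3 kHz.

23.3 kHz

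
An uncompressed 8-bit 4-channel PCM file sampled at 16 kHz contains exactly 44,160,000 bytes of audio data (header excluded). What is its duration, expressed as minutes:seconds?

11:30

Byte rate = 16,000 × 1 × 4 = 64,000 bytes/s.
Duration = 44,160,000 / 64,000 = 690 s.
690 s = 11:30.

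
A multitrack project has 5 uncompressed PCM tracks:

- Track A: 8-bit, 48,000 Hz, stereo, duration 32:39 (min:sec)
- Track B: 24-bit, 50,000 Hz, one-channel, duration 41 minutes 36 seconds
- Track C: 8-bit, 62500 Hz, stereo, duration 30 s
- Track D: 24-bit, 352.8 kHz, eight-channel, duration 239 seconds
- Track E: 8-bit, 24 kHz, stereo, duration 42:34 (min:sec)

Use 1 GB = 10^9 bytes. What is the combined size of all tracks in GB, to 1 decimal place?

2.7 GB

Track A: 32:39 (min:sec) = 1,959 s; 48,000 × 1,959 × 1 × 2 = 188,064,000 bytes.
Track B: 41 minutes 36 seconds = 2,496 s; 50,000 × 2,496 × 3 × 1 = 374,400,000 bytes.
Track C: 62,500 × 30 × 1 × 2 = 3,750,000 bytes.
Track D: 352,800 × 239 × 3 × 8 = 2,023,660,800 bytes.
Track E: 42:34 (min:sec) = 2,554 s; 24,000 × 2,554 × 1 × 2 = 122,592,000 bytes.
Total = 2,712,466,800 bytes = 2.7 GB.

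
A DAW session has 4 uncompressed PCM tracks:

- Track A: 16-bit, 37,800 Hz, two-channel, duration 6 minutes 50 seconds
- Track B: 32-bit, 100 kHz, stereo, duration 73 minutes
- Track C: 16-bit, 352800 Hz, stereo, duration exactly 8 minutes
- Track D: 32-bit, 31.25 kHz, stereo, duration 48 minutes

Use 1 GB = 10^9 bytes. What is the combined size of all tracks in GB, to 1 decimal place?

5.0 GB

Track A: 6 minutes 50 seconds = 410 s; 37,800 × 410 × 2 × 2 = 61,992,000 bytes.
Track B: 73 minutes = 4,380 s; 100,000 × 4,380 × 4 × 2 = 3,504,000,000 bytes.
Track C: exactly 8 minutes = 480 s; 352,800 × 480 × 2 × 2 = 677,376,000 bytes.
Track D: 48 minutes = 2,880 s; 31,250 × 2,880 × 4 × 2 = 720,000,000 bytes.
Total = 4,963,368,000 bytes = 5.0 GB.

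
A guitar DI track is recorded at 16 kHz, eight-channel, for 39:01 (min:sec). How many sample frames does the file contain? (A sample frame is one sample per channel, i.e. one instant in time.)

39:01 (min:sec) = 2,341 s.
16,000 samples/s × 2,341 s = 37,456,000 frames.

37,456,000 sample frames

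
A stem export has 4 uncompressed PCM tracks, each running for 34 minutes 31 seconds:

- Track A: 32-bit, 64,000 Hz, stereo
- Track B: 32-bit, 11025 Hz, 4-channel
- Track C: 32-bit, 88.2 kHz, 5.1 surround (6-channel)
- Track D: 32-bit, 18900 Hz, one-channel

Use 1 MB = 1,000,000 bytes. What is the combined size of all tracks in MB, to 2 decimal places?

5966.14 MB

34 minutes 31 seconds = 2,071 s.
Track A: 64,000 × 2,071 × 4 × 2 = 1,060,352,000 bytes.
Track B: 11,025 × 2,071 × 4 × 4 = 365,324,400 bytes.
Track C: 88,200 × 2,071 × 4 × 6 = 4,383,892,800 bytes.
Track D: 18,900 × 2,071 × 4 × 1 = 156,567,600 bytes.
Total = 5,966,136,800 bytes = 5966.14 MB.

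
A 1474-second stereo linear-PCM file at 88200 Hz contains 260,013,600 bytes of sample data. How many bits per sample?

8 bits

Bytes per sample = 260,013,600 / (88,200 × 1,474 × 2) = 260,013,600 / 260,013,600 = 1.
Bit depth = 1 × 8 = 8 bits.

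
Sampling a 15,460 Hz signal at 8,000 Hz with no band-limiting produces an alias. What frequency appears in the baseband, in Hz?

540 Hz

Nyquist = 8,000/2 = 4,000 Hz; 15,460 Hz exceeds it.
Alias = |15,460 − 2×8,000| = |15,460 − 16,000| = 540 Hz.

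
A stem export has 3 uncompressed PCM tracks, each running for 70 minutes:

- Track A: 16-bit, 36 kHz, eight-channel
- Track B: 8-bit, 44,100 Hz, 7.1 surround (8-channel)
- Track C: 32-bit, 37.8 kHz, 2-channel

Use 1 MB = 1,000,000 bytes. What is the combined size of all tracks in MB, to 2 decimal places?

70 minutes = 4,200 s.
Track A: 36,000 × 4,200 × 2 × 8 = 2,419,200,000 bytes.
Track B: 44,100 × 4,200 × 1 × 8 = 1,481,760,000 bytes.
Track C: 37,800 × 4,200 × 4 × 2 = 1,270,080,000 bytes.
Total = 5,171,040,000 bytes = 5171.04 MB.

5171.04 MB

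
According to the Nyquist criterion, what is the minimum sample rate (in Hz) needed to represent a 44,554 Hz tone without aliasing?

89,108 Hz

Minimum sample rate = 2 × 44,554 Hz = 89,108 Hz.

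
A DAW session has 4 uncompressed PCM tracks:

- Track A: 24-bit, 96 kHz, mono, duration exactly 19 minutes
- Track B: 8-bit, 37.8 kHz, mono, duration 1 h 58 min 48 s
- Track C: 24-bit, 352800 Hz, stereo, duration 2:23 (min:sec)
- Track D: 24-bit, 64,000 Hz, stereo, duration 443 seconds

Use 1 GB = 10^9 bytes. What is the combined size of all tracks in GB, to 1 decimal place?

1.1 GB

Track A: exactly 19 minutes = 1,140 s; 96,000 × 1,140 × 3 × 1 = 328,320,000 bytes.
Track B: 1 h 58 min 48 s = 7,128 s; 37,800 × 7,128 × 1 × 1 = 269,438,400 bytes.
Track C: 2:23 (min:sec) = 143 s; 352,800 × 143 × 3 × 2 = 302,702,400 bytes.
Track D: 64,000 × 443 × 3 × 2 = 170,112,000 bytes.
Total = 1,070,572,800 bytes = 1.1 GB.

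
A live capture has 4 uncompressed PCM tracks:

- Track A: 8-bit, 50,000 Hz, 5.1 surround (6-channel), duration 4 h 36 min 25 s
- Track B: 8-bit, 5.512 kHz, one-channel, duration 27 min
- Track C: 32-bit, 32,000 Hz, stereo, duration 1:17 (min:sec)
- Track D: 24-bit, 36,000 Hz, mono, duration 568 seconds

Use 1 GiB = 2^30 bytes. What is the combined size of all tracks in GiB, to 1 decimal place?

4.7 GiB

Track A: 4 h 36 min 25 s = 16,585 s; 50,000 × 16,585 × 1 × 6 = 4,975,500,000 bytes.
Track B: 27 min = 1,620 s; 5,512 × 1,620 × 1 × 1 = 8,929,440 bytes.
Track C: 1:17 (min:sec) = 77 s; 32,000 × 77 × 4 × 2 = 19,712,000 bytes.
Track D: 36,000 × 568 × 3 × 1 = 61,344,000 bytes.
Total = 5,065,485,440 bytes = 4.7 GiB.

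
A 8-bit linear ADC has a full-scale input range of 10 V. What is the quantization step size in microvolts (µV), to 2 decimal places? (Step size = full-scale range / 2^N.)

10 V / 2^8 = 10 / 256 V = 39062.50 µV.

39062.50 µV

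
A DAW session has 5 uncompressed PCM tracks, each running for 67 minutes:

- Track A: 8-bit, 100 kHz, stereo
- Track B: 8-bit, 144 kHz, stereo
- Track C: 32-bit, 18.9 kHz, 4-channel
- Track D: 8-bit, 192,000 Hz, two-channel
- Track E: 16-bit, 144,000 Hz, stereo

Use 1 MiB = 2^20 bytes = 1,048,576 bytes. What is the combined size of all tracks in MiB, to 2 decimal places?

67 minutes = 4,020 s.
Track A: 100,000 × 4,020 × 1 × 2 = 804,000,000 bytes.
Track B: 144,000 × 4,020 × 1 × 2 = 1,157,760,000 bytes.
Track C: 18,900 × 4,020 × 4 × 4 = 1,215,648,000 bytes.
Track D: 192,000 × 4,020 × 1 × 2 = 1,543,680,000 bytes.
Track E: 144,000 × 4,020 × 2 × 2 = 2,315,520,000 bytes.
Total = 7,036,608,000 bytes = 6710.63 MiB.

6710.63 MiB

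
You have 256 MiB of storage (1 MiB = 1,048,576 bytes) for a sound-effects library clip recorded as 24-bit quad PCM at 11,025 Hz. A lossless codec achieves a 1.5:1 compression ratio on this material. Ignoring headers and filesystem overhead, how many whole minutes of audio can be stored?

Uncompressed byte rate = 11,025 × 3 × 4 = 132,300 bytes/s.
After 1.5:1 compression, effective rate ≈ 88200 bytes/s.
Capacity = 256 × 1,048,576 = 268,435,456 bytes.
268,435,456 / effective rate ≈ 3043.49 s → 50 minutes.

50 minutes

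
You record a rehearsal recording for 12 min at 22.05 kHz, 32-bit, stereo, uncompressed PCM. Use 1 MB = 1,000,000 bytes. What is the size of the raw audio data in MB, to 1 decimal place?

Duration = 12 min = 720 s.
Bytes = 22,050 samples/s × 720 s × 4 bytes/sample × 2 ch = 127,008,000 bytes.
127,008,000 / 1,000,000 = 127.0 MB.

127.0 MB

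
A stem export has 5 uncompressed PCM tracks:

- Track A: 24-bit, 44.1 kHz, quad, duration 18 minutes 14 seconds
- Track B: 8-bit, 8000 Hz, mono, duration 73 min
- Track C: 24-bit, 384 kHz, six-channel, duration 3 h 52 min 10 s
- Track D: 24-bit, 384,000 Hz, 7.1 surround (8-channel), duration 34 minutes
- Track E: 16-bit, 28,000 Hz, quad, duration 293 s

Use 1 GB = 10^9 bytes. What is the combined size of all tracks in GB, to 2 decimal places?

Track A: 18 minutes 14 seconds = 1,094 s; 44,100 × 1,094 × 3 × 4 = 578,944,800 bytes.
Track B: 73 min = 4,380 s; 8,000 × 4,380 × 1 × 1 = 35,040,000 bytes.
Track C: 3 h 52 min 10 s = 13,930 s; 384,000 × 13,930 × 3 × 6 = 96,284,160,000 bytes.
Track D: 34 minutes = 2,040 s; 384,000 × 2,040 × 3 × 8 = 18,800,640,000 bytes.
Track E: 28,000 × 293 × 2 × 4 = 65,632,000 bytes.
Total = 115,764,416,800 bytes = 115.76 GB.

115.76 GB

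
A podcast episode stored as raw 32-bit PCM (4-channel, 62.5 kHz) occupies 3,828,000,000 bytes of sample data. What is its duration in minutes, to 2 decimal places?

63.80 minutes

Byte rate = 62,500 × 4 × 4 = 1,000,000 bytes/s.
Duration = 3,828,000,000 / 1,000,000 = 3,828 s.
3,828 s / 60 = 63.80 minutes.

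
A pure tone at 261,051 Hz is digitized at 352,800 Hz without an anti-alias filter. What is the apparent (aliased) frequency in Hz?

91,749 Hz

Nyquist = 352,800/2 = 176,400 Hz; 261,051 Hz exceeds it.
Alias = |261,051 − 1×352,800| = |261,051 − 352,800| = 91,749 Hz.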